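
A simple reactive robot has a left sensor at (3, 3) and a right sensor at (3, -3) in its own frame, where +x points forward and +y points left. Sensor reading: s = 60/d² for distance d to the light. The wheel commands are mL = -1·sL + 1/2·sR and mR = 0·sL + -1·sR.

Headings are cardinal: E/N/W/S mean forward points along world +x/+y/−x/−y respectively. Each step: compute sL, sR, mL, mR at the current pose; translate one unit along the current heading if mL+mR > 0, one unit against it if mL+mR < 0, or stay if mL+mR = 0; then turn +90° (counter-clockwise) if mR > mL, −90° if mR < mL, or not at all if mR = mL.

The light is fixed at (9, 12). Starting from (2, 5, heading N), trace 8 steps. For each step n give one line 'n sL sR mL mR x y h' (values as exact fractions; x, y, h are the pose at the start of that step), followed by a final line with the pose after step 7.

n=0: pose=(2,5,N); sL=15/29, sR=15/8; mL=195/464, mR=-15/8; mL+mR=-675/464 → advance -1; mR−mL=-1065/464 → turn -1·90°
n=1: pose=(2,4,E); sL=60/41, sR=60/137; mL=-6990/5617, mR=-60/137; mL+mR=-9450/5617 → advance -1; mR−mL=4530/5617 → turn +1·90°
n=2: pose=(1,4,N); sL=30/73, sR=6/5; mL=69/365, mR=-6/5; mL+mR=-369/365 → advance -1; mR−mL=-507/365 → turn -1·90°
n=3: pose=(1,3,E); sL=60/61, sR=60/169; mL=-8310/10309, mR=-60/169; mL+mR=-11970/10309 → advance -1; mR−mL=4650/10309 → turn +1·90°
n=4: pose=(0,3,N); sL=1/3, sR=5/6; mL=1/12, mR=-5/6; mL+mR=-3/4 → advance -1; mR−mL=-11/12 → turn -1·90°
n=5: pose=(0,2,E); sL=12/17, sR=12/41; mL=-390/697, mR=-12/41; mL+mR=-594/697 → advance -1; mR−mL=186/697 → turn +1·90°
n=6: pose=(-1,2,N); sL=30/109, sR=30/49; mL=165/5341, mR=-30/49; mL+mR=-3105/5341 → advance -1; mR−mL=-3435/5341 → turn -1·90°
n=7: pose=(-1,1,E); sL=60/113, sR=12/49; mL=-2262/5537, mR=-12/49; mL+mR=-3618/5537 → advance -1; mR−mL=906/5537 → turn +1·90°

0 15/29 15/8 195/464 -15/8 2 5 N
1 60/41 60/137 -6990/5617 -60/137 2 4 E
2 30/73 6/5 69/365 -6/5 1 4 N
3 60/61 60/169 -8310/10309 -60/169 1 3 E
4 1/3 5/6 1/12 -5/6 0 3 N
5 12/17 12/41 -390/697 -12/41 0 2 E
6 30/109 30/49 165/5341 -30/49 -1 2 N
7 60/113 12/49 -2262/5537 -12/49 -1 1 E
final -2 1 N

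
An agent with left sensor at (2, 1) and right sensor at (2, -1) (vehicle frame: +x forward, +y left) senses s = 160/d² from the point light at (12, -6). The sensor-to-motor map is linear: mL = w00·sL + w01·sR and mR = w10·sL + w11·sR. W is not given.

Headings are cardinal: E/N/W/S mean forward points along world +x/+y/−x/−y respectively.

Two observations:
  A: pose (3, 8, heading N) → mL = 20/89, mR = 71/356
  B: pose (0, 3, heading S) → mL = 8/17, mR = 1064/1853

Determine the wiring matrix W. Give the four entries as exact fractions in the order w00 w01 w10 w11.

1/2 0 1 -1/2

obs A: pose=(3,8,N) → sL=40/89, sR=1/2, mL=20/89, mR=71/356
obs B: pose=(0,3,S) → sL=16/17, sR=80/109, mL=8/17, mR=1064/1853
sensor matrix S = [[40/89, 1/2], [16/17, 80/109]]; det S = -23208/164917
solve [mL_A; mL_B] = S·[w00; w01] and [mR_A; mR_B] = S·[w10; w11]:
  w00 = 1/2, w01 = 0, w10 = 1, w11 = -1/2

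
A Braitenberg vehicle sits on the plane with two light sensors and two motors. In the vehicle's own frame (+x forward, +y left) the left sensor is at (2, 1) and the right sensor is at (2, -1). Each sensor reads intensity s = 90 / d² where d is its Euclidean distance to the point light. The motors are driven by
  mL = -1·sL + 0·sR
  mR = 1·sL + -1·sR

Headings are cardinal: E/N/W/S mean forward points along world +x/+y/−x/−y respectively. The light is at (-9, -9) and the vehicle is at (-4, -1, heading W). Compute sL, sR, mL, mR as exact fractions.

left sensor world pos  = (-6, -2); dL² = 58
right sensor world pos = (-6, 0); dR² = 90
sL = 90/58 = 45/29
sR = 90/90 = 1
mL = -1·sL + 0·sR = -45/29
mR = 1·sL + -1·sR = 16/29

45/29 1 -45/29 16/29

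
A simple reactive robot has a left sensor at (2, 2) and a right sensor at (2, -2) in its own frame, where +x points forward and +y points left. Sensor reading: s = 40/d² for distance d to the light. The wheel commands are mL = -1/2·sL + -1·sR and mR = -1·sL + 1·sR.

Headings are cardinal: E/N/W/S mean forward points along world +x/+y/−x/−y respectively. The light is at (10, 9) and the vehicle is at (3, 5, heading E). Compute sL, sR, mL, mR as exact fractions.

40/29 40/61 -2380/1769 -1280/1769

left sensor world pos  = (5, 7); dL² = 29
right sensor world pos = (5, 3); dR² = 61
sL = 40/29 = 40/29
sR = 40/61 = 40/61
mL = -1/2·sL + -1·sR = -2380/1769
mR = -1·sL + 1·sR = -1280/1769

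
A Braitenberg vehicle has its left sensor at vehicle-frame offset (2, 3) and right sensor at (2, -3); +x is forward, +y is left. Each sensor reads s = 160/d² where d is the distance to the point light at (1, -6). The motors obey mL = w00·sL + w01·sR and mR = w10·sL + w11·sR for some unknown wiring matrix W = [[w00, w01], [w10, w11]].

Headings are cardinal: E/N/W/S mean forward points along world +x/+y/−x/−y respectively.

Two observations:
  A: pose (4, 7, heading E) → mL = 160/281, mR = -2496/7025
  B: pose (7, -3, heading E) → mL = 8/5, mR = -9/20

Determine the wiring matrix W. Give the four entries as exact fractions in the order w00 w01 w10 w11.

1 0 1/2 -1/2

obs A: pose=(4,7,E) → sL=160/281, sR=32/25, mL=160/281, mR=-2496/7025
obs B: pose=(7,-3,E) → sL=8/5, sR=5/2, mL=8/5, mR=-9/20
sensor matrix S = [[160/281, 32/25], [8/5, 5/2]]; det S = -21936/35125
solve [mL_A; mL_B] = S·[w00; w01] and [mR_A; mR_B] = S·[w10; w11]:
  w00 = 1, w01 = 0, w10 = 1/2, w11 = -1/2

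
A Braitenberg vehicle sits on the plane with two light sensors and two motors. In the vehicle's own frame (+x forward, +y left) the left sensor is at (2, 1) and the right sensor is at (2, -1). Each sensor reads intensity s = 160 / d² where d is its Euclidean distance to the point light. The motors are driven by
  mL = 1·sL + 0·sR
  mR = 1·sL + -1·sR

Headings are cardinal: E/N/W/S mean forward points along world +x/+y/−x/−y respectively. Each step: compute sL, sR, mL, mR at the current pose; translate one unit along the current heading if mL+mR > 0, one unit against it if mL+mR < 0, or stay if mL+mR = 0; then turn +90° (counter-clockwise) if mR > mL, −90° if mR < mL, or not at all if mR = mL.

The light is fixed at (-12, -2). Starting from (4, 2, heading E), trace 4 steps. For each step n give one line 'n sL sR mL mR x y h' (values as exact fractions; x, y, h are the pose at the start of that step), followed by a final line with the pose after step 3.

0 160/349 160/333 160/349 -2560/116217 4 2 E
1 20/41 8/13 20/41 -68/533 5 2 S
2 160/229 160/241 160/229 1920/55189 5 1 W
3 16/25 80/157 16/25 512/3925 4 1 N
final 4 2 E

n=0: pose=(4,2,E); sL=160/349, sR=160/333; mL=160/349, mR=-2560/116217; mL+mR=50720/116217 → advance +1; mR−mL=-160/333 → turn -1·90°
n=1: pose=(5,2,S); sL=20/41, sR=8/13; mL=20/41, mR=-68/533; mL+mR=192/533 → advance +1; mR−mL=-8/13 → turn -1·90°
n=2: pose=(5,1,W); sL=160/229, sR=160/241; mL=160/229, mR=1920/55189; mL+mR=40480/55189 → advance +1; mR−mL=-160/241 → turn -1·90°
n=3: pose=(4,1,N); sL=16/25, sR=80/157; mL=16/25, mR=512/3925; mL+mR=3024/3925 → advance +1; mR−mL=-80/157 → turn -1·90°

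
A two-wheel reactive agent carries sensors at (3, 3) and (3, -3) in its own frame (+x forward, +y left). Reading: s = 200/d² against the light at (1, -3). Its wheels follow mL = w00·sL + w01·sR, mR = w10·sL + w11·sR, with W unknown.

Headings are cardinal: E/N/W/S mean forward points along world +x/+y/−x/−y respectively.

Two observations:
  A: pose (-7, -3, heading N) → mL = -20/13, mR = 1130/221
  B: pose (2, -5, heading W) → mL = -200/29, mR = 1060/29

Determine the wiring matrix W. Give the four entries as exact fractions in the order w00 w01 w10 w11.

obs A: pose=(-7,-3,N) → sL=20/13, sR=100/17, mL=-20/13, mR=1130/221
obs B: pose=(2,-5,W) → sL=200/29, sR=40, mL=-200/29, mR=1060/29
sensor matrix S = [[20/13, 100/17], [200/29, 40]]; det S = 134400/6409
solve [mL_A; mL_B] = S·[w00; w01] and [mR_A; mR_B] = S·[w10; w11]:
  w00 = -1, w01 = 0, w10 = -1/2, w11 = 1

-1 0 -1/2 1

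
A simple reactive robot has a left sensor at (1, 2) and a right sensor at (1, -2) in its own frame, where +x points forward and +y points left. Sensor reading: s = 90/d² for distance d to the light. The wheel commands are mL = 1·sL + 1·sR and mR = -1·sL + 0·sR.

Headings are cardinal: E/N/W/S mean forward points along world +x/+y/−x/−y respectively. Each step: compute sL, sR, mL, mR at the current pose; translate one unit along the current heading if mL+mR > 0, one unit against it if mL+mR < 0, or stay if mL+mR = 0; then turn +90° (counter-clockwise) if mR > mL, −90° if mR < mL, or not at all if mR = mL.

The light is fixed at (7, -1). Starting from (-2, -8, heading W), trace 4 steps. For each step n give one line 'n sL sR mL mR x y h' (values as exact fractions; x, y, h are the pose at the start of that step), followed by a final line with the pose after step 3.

n=0: pose=(-2,-8,W); sL=90/181, sR=18/25; mL=5508/4525, mR=-90/181; mL+mR=18/25 → advance +1; mR−mL=-7758/4525 → turn -1·90°
n=1: pose=(-3,-8,N); sL=1/2, sR=9/10; mL=7/5, mR=-1/2; mL+mR=9/10 → advance +1; mR−mL=-19/10 → turn -1·90°
n=2: pose=(-3,-7,E); sL=90/97, sR=18/29; mL=4356/2813, mR=-90/97; mL+mR=18/29 → advance +1; mR−mL=-6966/2813 → turn -1·90°
n=3: pose=(-2,-7,S); sL=45/49, sR=9/17; mL=1206/833, mR=-45/49; mL+mR=9/17 → advance +1; mR−mL=-1971/833 → turn -1·90°

0 90/181 18/25 5508/4525 -90/181 -2 -8 W
1 1/2 9/10 7/5 -1/2 -3 -8 N
2 90/97 18/29 4356/2813 -90/97 -3 -7 E
3 45/49 9/17 1206/833 -45/49 -2 -7 S
final -2 -8 W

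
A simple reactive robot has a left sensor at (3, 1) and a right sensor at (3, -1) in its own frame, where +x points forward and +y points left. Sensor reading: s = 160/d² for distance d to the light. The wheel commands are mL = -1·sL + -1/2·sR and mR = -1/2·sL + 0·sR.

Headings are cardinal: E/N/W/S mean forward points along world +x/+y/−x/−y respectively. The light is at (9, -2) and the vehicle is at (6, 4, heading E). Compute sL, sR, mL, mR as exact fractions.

left sensor world pos  = (9, 5); dL² = 49
right sensor world pos = (9, 3); dR² = 25
sL = 160/49 = 160/49
sR = 160/25 = 32/5
mL = -1·sL + -1/2·sR = -1584/245
mR = -1/2·sL + 0·sR = -80/49

160/49 32/5 -1584/245 -80/49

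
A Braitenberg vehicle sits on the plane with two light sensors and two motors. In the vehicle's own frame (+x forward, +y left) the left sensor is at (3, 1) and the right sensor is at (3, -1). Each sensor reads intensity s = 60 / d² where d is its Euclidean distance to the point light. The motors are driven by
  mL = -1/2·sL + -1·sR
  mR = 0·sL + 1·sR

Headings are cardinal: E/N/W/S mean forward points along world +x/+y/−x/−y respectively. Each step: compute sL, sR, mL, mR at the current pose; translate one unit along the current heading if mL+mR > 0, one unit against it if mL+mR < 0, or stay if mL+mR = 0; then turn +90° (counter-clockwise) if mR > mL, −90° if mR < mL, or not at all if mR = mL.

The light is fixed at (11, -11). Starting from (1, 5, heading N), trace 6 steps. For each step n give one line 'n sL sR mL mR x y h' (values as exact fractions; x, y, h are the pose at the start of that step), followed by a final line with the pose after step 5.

0 30/241 30/221 -10545/53261 30/221 1 5 N
1 12/73 12/85 -1386/6205 12/85 1 4 W
2 15/52 15/61 -2475/6344 15/61 2 4 S
3 12/65 20/87 -1822/5655 20/87 2 5 E
4 30/241 30/221 -10545/53261 30/221 1 5 N
5 12/73 12/85 -1386/6205 12/85 1 4 W
final 2 4 S

n=0: pose=(1,5,N); sL=30/241, sR=30/221; mL=-10545/53261, mR=30/221; mL+mR=-15/241 → advance -1; mR−mL=17775/53261 → turn +1·90°
n=1: pose=(1,4,W); sL=12/73, sR=12/85; mL=-1386/6205, mR=12/85; mL+mR=-6/73 → advance -1; mR−mL=2262/6205 → turn +1·90°
n=2: pose=(2,4,S); sL=15/52, sR=15/61; mL=-2475/6344, mR=15/61; mL+mR=-15/104 → advance -1; mR−mL=4035/6344 → turn +1·90°
n=3: pose=(2,5,E); sL=12/65, sR=20/87; mL=-1822/5655, mR=20/87; mL+mR=-6/65 → advance -1; mR−mL=3122/5655 → turn +1·90°
n=4: pose=(1,5,N); sL=30/241, sR=30/221; mL=-10545/53261, mR=30/221; mL+mR=-15/241 → advance -1; mR−mL=17775/53261 → turn +1·90°
n=5: pose=(1,4,W); sL=12/73, sR=12/85; mL=-1386/6205, mR=12/85; mL+mR=-6/73 → advance -1; mR−mL=2262/6205 → turn +1·90°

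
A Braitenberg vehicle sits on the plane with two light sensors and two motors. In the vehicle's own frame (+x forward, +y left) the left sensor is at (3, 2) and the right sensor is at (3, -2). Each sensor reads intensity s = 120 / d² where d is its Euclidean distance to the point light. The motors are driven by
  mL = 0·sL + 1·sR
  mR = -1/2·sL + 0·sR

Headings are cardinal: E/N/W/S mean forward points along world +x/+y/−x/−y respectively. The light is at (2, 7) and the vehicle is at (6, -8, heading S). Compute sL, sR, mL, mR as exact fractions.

left sensor world pos  = (8, -11); dL² = 360
right sensor world pos = (4, -11); dR² = 328
sL = 120/360 = 1/3
sR = 120/328 = 15/41
mL = 0·sL + 1·sR = 15/41
mR = -1/2·sL + 0·sR = -1/6

1/3 15/41 15/41 -1/6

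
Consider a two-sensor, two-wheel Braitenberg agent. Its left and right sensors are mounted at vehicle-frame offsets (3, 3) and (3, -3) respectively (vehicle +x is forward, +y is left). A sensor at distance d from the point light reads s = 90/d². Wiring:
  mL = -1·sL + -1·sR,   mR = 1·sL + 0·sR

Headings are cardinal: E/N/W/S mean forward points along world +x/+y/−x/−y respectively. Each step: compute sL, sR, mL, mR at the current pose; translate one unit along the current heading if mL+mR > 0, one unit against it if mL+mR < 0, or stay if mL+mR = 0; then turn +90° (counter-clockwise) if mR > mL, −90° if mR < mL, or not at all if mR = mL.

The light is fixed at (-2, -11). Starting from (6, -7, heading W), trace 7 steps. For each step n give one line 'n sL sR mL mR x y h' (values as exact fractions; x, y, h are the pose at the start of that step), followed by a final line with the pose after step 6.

n=0: pose=(6,-7,W); sL=45/13, sR=45/37; mL=-2250/481, mR=45/13; mL+mR=-45/37 → advance -1; mR−mL=3915/481 → turn +1·90°
n=1: pose=(7,-7,S); sL=18/29, sR=90/37; mL=-3276/1073, mR=18/29; mL+mR=-90/37 → advance -1; mR−mL=3942/1073 → turn +1·90°
n=2: pose=(7,-6,E); sL=45/104, sR=45/74; mL=-4005/3848, mR=45/104; mL+mR=-45/74 → advance -1; mR−mL=2835/1924 → turn +1·90°
n=3: pose=(6,-6,N); sL=90/89, sR=18/37; mL=-4932/3293, mR=90/89; mL+mR=-18/37 → advance -1; mR−mL=8262/3293 → turn +1·90°
n=4: pose=(6,-7,W); sL=45/13, sR=45/37; mL=-2250/481, mR=45/13; mL+mR=-45/37 → advance -1; mR−mL=3915/481 → turn +1·90°
n=5: pose=(7,-7,S); sL=18/29, sR=90/37; mL=-3276/1073, mR=18/29; mL+mR=-90/37 → advance -1; mR−mL=3942/1073 → turn +1·90°
n=6: pose=(7,-6,E); sL=45/104, sR=45/74; mL=-4005/3848, mR=45/104; mL+mR=-45/74 → advance -1; mR−mL=2835/1924 → turn +1·90°

0 45/13 45/37 -2250/481 45/13 6 -7 W
1 18/29 90/37 -3276/1073 18/29 7 -7 S
2 45/104 45/74 -4005/3848 45/104 7 -6 E
3 90/89 18/37 -4932/3293 90/89 6 -6 N
4 45/13 45/37 -2250/481 45/13 6 -7 W
5 18/29 90/37 -3276/1073 18/29 7 -7 S
6 45/104 45/74 -4005/3848 45/104 7 -6 E
final 6 -6 N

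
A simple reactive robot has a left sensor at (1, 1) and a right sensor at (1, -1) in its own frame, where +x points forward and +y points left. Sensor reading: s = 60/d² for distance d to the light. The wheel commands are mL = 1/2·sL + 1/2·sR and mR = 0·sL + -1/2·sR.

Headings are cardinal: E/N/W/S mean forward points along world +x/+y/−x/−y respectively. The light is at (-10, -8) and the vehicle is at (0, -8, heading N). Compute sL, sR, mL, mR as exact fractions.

left sensor world pos  = (-1, -7); dL² = 82
right sensor world pos = (1, -7); dR² = 122
sL = 60/82 = 30/41
sR = 60/122 = 30/61
mL = 1/2·sL + 1/2·sR = 1530/2501
mR = 0·sL + -1/2·sR = -15/61

30/41 30/61 1530/2501 -15/61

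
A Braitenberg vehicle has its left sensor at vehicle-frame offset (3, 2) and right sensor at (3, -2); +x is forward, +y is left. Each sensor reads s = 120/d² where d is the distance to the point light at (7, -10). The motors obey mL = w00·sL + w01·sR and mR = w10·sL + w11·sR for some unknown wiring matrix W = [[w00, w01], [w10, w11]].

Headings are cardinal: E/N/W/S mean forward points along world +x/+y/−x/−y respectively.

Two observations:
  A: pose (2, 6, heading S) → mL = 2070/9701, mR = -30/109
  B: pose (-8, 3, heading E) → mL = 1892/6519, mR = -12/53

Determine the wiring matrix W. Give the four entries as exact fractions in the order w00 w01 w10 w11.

obs A: pose=(2,6,S) → sL=60/89, sR=60/109, mL=2070/9701, mR=-30/109
obs B: pose=(-8,3,E) → sL=40/123, sR=24/53, mL=1892/6519, mR=-12/53
sensor matrix S = [[60/89, 60/109], [40/123, 24/53]]; det S = 2661760/21080273
solve [mL_A; mL_B] = S·[w00; w01] and [mR_A; mR_B] = S·[w10; w11]:
  w00 = -1/2, w01 = 1, w10 = 0, w11 = -1/2

-1/2 1 0 -1/2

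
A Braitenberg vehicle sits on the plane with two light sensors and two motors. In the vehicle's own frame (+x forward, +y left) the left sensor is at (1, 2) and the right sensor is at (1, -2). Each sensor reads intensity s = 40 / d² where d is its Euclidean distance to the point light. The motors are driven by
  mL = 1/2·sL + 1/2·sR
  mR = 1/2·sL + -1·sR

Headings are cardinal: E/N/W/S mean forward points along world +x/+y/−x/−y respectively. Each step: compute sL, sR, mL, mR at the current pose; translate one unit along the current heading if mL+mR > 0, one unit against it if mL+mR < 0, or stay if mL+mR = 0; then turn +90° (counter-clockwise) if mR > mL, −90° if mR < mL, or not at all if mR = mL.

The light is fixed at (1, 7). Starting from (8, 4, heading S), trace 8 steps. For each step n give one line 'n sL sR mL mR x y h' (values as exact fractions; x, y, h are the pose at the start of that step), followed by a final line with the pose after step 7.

0 40/97 40/41 2760/3977 -3060/3977 8 4 S
1 10/13 10/9 110/117 -85/117 8 5 W
2 40/17 8/13 328/221 124/221 7 5 N
3 4/5 20/29 108/145 -42/145 7 6 E
4 8/17 40/29 456/493 -564/493 8 6 S
5 1 1 1 -1/2 8 7 W
6 40/17 8/13 328/221 124/221 7 7 N
7 20/29 4/5 108/145 -66/145 7 8 E
final 8 8 S

n=0: pose=(8,4,S); sL=40/97, sR=40/41; mL=2760/3977, mR=-3060/3977; mL+mR=-300/3977 → advance -1; mR−mL=-60/41 → turn -1·90°
n=1: pose=(8,5,W); sL=10/13, sR=10/9; mL=110/117, mR=-85/117; mL+mR=25/117 → advance +1; mR−mL=-5/3 → turn -1·90°
n=2: pose=(7,5,N); sL=40/17, sR=8/13; mL=328/221, mR=124/221; mL+mR=452/221 → advance +1; mR−mL=-12/13 → turn -1·90°
n=3: pose=(7,6,E); sL=4/5, sR=20/29; mL=108/145, mR=-42/145; mL+mR=66/145 → advance +1; mR−mL=-30/29 → turn -1·90°
n=4: pose=(8,6,S); sL=8/17, sR=40/29; mL=456/493, mR=-564/493; mL+mR=-108/493 → advance -1; mR−mL=-60/29 → turn -1·90°
n=5: pose=(8,7,W); sL=1, sR=1; mL=1, mR=-1/2; mL+mR=1/2 → advance +1; mR−mL=-3/2 → turn -1·90°
n=6: pose=(7,7,N); sL=40/17, sR=8/13; mL=328/221, mR=124/221; mL+mR=452/221 → advance +1; mR−mL=-12/13 → turn -1·90°
n=7: pose=(7,8,E); sL=20/29, sR=4/5; mL=108/145, mR=-66/145; mL+mR=42/145 → advance +1; mR−mL=-6/5 → turn -1·90°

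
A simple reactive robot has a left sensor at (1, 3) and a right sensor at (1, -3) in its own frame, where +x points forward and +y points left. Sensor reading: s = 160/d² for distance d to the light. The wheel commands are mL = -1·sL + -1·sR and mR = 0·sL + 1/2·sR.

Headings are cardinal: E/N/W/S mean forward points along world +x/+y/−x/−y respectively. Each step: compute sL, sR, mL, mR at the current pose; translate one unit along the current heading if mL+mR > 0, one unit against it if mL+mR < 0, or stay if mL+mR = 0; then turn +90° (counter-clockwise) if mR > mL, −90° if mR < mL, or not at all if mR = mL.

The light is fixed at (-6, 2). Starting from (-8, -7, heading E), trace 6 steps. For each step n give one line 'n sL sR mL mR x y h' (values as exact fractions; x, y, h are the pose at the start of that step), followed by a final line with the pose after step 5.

n=0: pose=(-8,-7,E); sL=160/37, sR=32/29; mL=-5824/1073, mR=16/29; mL+mR=-5232/1073 → advance -1; mR−mL=6416/1073 → turn +1·90°
n=1: pose=(-9,-7,N); sL=8/5, sR=5/2; mL=-41/10, mR=5/4; mL+mR=-57/20 → advance -1; mR−mL=107/20 → turn +1·90°
n=2: pose=(-9,-8,W); sL=32/37, sR=32/13; mL=-1600/481, mR=16/13; mL+mR=-1008/481 → advance -1; mR−mL=2192/481 → turn +1·90°
n=3: pose=(-8,-8,S); sL=80/61, sR=80/73; mL=-10720/4453, mR=40/73; mL+mR=-8280/4453 → advance -1; mR−mL=13160/4453 → turn +1·90°
n=4: pose=(-8,-7,E); sL=160/37, sR=32/29; mL=-5824/1073, mR=16/29; mL+mR=-5232/1073 → advance -1; mR−mL=6416/1073 → turn +1·90°
n=5: pose=(-9,-7,N); sL=8/5, sR=5/2; mL=-41/10, mR=5/4; mL+mR=-57/20 → advance -1; mR−mL=107/20 → turn +1·90°

0 160/37 32/29 -5824/1073 16/29 -8 -7 E
1 8/5 5/2 -41/10 5/4 -9 -7 N
2 32/37 32/13 -1600/481 16/13 -9 -8 W
3 80/61 80/73 -10720/4453 40/73 -8 -8 S
4 160/37 32/29 -5824/1073 16/29 -8 -7 E
5 8/5 5/2 -41/10 5/4 -9 -7 N
final -9 -8 W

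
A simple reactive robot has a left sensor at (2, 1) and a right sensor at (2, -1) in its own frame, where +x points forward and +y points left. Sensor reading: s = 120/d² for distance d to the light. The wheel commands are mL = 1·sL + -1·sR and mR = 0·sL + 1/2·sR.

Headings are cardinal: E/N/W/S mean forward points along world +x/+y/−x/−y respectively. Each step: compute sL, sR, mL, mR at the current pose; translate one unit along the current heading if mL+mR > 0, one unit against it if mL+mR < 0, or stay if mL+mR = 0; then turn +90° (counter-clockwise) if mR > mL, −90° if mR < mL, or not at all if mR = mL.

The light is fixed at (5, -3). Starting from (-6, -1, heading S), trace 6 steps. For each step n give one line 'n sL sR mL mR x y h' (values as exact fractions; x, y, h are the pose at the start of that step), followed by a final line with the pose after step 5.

0 6/5 5/6 11/30 5/12 -6 -1 S
1 24/17 40/27 -32/459 20/27 -6 -2 E
2 12/13 4/3 -16/39 2/3 -5 -2 N
3 24/29 40/51 64/1479 20/51 -5 -1 W
4 6/5 5/6 11/30 5/12 -6 -1 S
5 24/17 40/27 -32/459 20/27 -6 -2 E
final -5 -2 N

n=0: pose=(-6,-1,S); sL=6/5, sR=5/6; mL=11/30, mR=5/12; mL+mR=47/60 → advance +1; mR−mL=1/20 → turn +1·90°
n=1: pose=(-6,-2,E); sL=24/17, sR=40/27; mL=-32/459, mR=20/27; mL+mR=308/459 → advance +1; mR−mL=124/153 → turn +1·90°
n=2: pose=(-5,-2,N); sL=12/13, sR=4/3; mL=-16/39, mR=2/3; mL+mR=10/39 → advance +1; mR−mL=14/13 → turn +1·90°
n=3: pose=(-5,-1,W); sL=24/29, sR=40/51; mL=64/1479, mR=20/51; mL+mR=644/1479 → advance +1; mR−mL=172/493 → turn +1·90°
n=4: pose=(-6,-1,S); sL=6/5, sR=5/6; mL=11/30, mR=5/12; mL+mR=47/60 → advance +1; mR−mL=1/20 → turn +1·90°
n=5: pose=(-6,-2,E); sL=24/17, sR=40/27; mL=-32/459, mR=20/27; mL+mR=308/459 → advance +1; mR−mL=124/153 → turn +1·90°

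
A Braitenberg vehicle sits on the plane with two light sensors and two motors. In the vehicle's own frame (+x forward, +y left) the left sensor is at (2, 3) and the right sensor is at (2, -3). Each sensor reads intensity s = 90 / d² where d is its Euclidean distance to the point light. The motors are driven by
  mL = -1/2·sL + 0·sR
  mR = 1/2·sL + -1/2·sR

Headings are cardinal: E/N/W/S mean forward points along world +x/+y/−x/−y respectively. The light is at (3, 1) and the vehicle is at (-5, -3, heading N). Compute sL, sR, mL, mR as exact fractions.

left sensor world pos  = (-8, -1); dL² = 125
right sensor world pos = (-2, -1); dR² = 29
sL = 90/125 = 18/25
sR = 90/29 = 90/29
mL = -1/2·sL + 0·sR = -9/25
mR = 1/2·sL + -1/2·sR = -864/725

18/25 90/29 -9/25 -864/725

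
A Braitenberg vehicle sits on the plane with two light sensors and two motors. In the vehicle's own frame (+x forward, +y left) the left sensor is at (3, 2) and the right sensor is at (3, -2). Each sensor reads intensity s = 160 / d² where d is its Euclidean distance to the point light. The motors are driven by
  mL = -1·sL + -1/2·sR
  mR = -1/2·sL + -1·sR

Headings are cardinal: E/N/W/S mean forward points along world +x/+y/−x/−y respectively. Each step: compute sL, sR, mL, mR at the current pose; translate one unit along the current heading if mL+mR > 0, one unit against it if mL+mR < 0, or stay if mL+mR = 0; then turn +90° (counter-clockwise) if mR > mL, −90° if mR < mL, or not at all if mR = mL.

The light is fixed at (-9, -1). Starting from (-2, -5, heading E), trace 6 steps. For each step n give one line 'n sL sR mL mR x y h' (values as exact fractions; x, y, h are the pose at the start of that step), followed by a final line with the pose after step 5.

n=0: pose=(-2,-5,E); sL=20/13, sR=20/17; mL=-470/221, mR=-430/221; mL+mR=-900/221 → advance -1; mR−mL=40/221 → turn +1·90°
n=1: pose=(-3,-5,N); sL=160/17, sR=32/13; mL=-2352/221, mR=-1584/221; mL+mR=-3936/221 → advance -1; mR−mL=768/221 → turn +1·90°
n=2: pose=(-3,-6,W); sL=80/29, sR=80/9; mL=-1880/261, mR=-2680/261; mL+mR=-1520/87 → advance -1; mR−mL=-800/261 → turn -1·90°
n=3: pose=(-2,-6,N); sL=160/29, sR=32/17; mL=-3184/493, mR=-2288/493; mL+mR=-5472/493 → advance -1; mR−mL=896/493 → turn +1·90°
n=4: pose=(-2,-7,W); sL=2, sR=5; mL=-9/2, mR=-6; mL+mR=-21/2 → advance -1; mR−mL=-3/2 → turn -1·90°
n=5: pose=(-1,-7,N); sL=32/9, sR=160/109; mL=-4208/981, mR=-3184/981; mL+mR=-2464/327 → advance -1; mR−mL=1024/981 → turn +1·90°

0 20/13 20/17 -470/221 -430/221 -2 -5 E
1 160/17 32/13 -2352/221 -1584/221 -3 -5 N
2 80/29 80/9 -1880/261 -2680/261 -3 -6 W
3 160/29 32/17 -3184/493 -2288/493 -2 -6 N
4 2 5 -9/2 -6 -2 -7 W
5 32/9 160/109 -4208/981 -3184/981 -1 -7 N
final -1 -8 W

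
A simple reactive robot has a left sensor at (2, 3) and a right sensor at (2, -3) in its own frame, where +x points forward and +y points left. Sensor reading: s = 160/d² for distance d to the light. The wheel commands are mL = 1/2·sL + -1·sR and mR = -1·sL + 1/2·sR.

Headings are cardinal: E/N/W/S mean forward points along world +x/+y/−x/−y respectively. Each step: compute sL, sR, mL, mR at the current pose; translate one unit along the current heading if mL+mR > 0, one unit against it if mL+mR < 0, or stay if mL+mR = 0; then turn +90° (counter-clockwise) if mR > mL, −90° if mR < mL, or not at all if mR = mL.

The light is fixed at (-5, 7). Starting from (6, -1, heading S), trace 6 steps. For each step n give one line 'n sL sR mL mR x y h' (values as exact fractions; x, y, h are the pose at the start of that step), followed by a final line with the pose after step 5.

n=0: pose=(6,-1,S); sL=20/37, sR=40/41; mL=-1070/1517, mR=-80/1517; mL+mR=-1150/1517 → advance -1; mR−mL=990/1517 → turn +1·90°
n=1: pose=(6,0,E); sL=32/37, sR=160/269; mL=-1616/9953, mR=-5648/9953; mL+mR=-7264/9953 → advance -1; mR−mL=-4032/9953 → turn -1·90°
n=2: pose=(5,0,S); sL=16/25, sR=16/13; mL=-296/325, mR=-8/325; mL+mR=-304/325 → advance -1; mR−mL=288/325 → turn +1·90°
n=3: pose=(5,1,E); sL=160/153, sR=32/45; mL=-16/85, mR=-176/255; mL+mR=-224/255 → advance -1; mR−mL=-128/255 → turn -1·90°
n=4: pose=(4,1,S); sL=10/13, sR=8/5; mL=-79/65, mR=2/65; mL+mR=-77/65 → advance -1; mR−mL=81/65 → turn +1·90°
n=5: pose=(4,2,E); sL=32/25, sR=32/37; mL=-208/925, mR=-784/925; mL+mR=-992/925 → advance -1; mR−mL=-576/925 → turn -1·90°

0 20/37 40/41 -1070/1517 -80/1517 6 -1 S
1 32/37 160/269 -1616/9953 -5648/9953 6 0 E
2 16/25 16/13 -296/325 -8/325 5 0 S
3 160/153 32/45 -16/85 -176/255 5 1 E
4 10/13 8/5 -79/65 2/65 4 1 S
5 32/25 32/37 -208/925 -784/925 4 2 E
final 3 2 S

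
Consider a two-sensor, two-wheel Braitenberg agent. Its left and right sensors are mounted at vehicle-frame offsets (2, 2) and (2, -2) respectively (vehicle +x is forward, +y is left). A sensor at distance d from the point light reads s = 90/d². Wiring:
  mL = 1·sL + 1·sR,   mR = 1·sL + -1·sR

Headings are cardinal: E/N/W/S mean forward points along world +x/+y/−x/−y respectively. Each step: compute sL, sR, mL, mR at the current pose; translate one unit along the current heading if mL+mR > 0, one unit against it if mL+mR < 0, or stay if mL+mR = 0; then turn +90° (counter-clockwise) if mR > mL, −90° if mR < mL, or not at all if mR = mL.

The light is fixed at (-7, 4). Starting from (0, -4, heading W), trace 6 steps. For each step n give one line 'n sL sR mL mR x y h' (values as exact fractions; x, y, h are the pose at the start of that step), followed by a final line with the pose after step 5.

n=0: pose=(0,-4,W); sL=18/25, sR=90/61; mL=3348/1525, mR=-1152/1525; mL+mR=36/25 → advance +1; mR−mL=-180/61 → turn -1·90°
n=1: pose=(-1,-4,N); sL=45/26, sR=9/10; mL=171/65, mR=54/65; mL+mR=45/13 → advance +1; mR−mL=-9/5 → turn -1·90°
n=2: pose=(-1,-3,E); sL=90/89, sR=18/29; mL=4212/2581, mR=1008/2581; mL+mR=180/89 → advance +1; mR−mL=-36/29 → turn -1·90°
n=3: pose=(0,-3,S); sL=5/9, sR=45/53; mL=670/477, mR=-140/477; mL+mR=10/9 → advance +1; mR−mL=-90/53 → turn -1·90°
n=4: pose=(0,-4,W); sL=18/25, sR=90/61; mL=3348/1525, mR=-1152/1525; mL+mR=36/25 → advance +1; mR−mL=-180/61 → turn -1·90°
n=5: pose=(-1,-4,N); sL=45/26, sR=9/10; mL=171/65, mR=54/65; mL+mR=45/13 → advance +1; mR−mL=-9/5 → turn -1·90°

0 18/25 90/61 3348/1525 -1152/1525 0 -4 W
1 45/26 9/10 171/65 54/65 -1 -4 N
2 90/89 18/29 4212/2581 1008/2581 -1 -3 E
3 5/9 45/53 670/477 -140/477 0 -3 S
4 18/25 90/61 3348/1525 -1152/1525 0 -4 W
5 45/26 9/10 171/65 54/65 -1 -4 N
final -1 -3 E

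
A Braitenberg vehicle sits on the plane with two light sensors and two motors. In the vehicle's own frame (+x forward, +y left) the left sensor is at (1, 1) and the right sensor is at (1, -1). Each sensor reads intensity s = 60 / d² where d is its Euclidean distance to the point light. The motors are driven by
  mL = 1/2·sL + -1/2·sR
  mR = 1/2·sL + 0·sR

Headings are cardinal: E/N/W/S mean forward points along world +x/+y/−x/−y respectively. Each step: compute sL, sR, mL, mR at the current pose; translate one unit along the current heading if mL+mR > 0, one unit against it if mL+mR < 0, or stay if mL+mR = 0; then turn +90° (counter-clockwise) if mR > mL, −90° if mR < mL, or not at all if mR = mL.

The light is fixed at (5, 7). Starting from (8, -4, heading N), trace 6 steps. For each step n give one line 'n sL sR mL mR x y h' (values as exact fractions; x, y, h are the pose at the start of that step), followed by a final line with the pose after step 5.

0 15/26 15/29 45/1508 15/52 8 -4 N
1 12/25 12/17 -48/425 6/25 8 -3 W
2 6/13 30/61 -12/793 3/13 7 -3 S
3 60/109 20/51 440/5559 30/109 7 -4 E
4 15/26 15/29 45/1508 15/52 8 -4 N
5 12/25 12/17 -48/425 6/25 8 -3 W
final 7 -3 S

n=0: pose=(8,-4,N); sL=15/26, sR=15/29; mL=45/1508, mR=15/52; mL+mR=120/377 → advance +1; mR−mL=15/58 → turn +1·90°
n=1: pose=(8,-3,W); sL=12/25, sR=12/17; mL=-48/425, mR=6/25; mL+mR=54/425 → advance +1; mR−mL=6/17 → turn +1·90°
n=2: pose=(7,-3,S); sL=6/13, sR=30/61; mL=-12/793, mR=3/13; mL+mR=171/793 → advance +1; mR−mL=15/61 → turn +1·90°
n=3: pose=(7,-4,E); sL=60/109, sR=20/51; mL=440/5559, mR=30/109; mL+mR=1970/5559 → advance +1; mR−mL=10/51 → turn +1·90°
n=4: pose=(8,-4,N); sL=15/26, sR=15/29; mL=45/1508, mR=15/52; mL+mR=120/377 → advance +1; mR−mL=15/58 → turn +1·90°
n=5: pose=(8,-3,W); sL=12/25, sR=12/17; mL=-48/425, mR=6/25; mL+mR=54/425 → advance +1; mR−mL=6/17 → turn +1·90°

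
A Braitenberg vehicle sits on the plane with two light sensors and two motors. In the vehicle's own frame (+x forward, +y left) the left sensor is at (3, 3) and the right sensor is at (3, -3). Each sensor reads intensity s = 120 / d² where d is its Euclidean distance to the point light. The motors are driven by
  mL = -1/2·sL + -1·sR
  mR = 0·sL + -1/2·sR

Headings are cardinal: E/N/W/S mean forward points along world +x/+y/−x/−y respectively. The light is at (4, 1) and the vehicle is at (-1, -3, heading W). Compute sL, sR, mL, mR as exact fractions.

120/113 24/13 -3492/1469 -12/13

left sensor world pos  = (-4, -6); dL² = 113
right sensor world pos = (-4, 0); dR² = 65
sL = 120/113 = 120/113
sR = 120/65 = 24/13
mL = -1/2·sL + -1·sR = -3492/1469
mR = 0·sL + -1/2·sR = -12/13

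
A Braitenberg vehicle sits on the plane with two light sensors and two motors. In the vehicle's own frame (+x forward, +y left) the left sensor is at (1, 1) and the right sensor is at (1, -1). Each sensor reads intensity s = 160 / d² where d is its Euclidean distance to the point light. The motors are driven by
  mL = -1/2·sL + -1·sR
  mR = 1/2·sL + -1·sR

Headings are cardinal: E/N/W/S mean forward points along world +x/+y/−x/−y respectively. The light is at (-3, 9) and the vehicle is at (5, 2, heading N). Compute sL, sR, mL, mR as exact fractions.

32/17 160/117 -4592/1989 -848/1989

left sensor world pos  = (4, 3); dL² = 85
right sensor world pos = (6, 3); dR² = 117
sL = 160/85 = 32/17
sR = 160/117 = 160/117
mL = -1/2·sL + -1·sR = -4592/1989
mR = 1/2·sL + -1·sR = -848/1989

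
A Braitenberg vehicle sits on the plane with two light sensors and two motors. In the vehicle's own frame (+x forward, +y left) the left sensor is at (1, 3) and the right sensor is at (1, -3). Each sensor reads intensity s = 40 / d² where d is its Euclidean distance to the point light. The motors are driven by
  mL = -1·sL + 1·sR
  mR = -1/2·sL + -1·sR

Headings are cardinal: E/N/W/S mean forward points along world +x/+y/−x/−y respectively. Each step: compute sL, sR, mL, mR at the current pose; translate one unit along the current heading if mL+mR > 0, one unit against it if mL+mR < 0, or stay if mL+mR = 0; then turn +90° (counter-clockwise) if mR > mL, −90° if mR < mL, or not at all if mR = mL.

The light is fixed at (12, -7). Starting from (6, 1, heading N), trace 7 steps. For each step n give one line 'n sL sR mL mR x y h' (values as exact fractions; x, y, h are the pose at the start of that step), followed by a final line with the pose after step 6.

n=0: pose=(6,1,N); sL=20/81, sR=4/9; mL=16/81, mR=-46/81; mL+mR=-10/27 → advance -1; mR−mL=-62/81 → turn -1·90°
n=1: pose=(6,0,E); sL=8/25, sR=40/41; mL=672/1025, mR=-1164/1025; mL+mR=-12/25 → advance -1; mR−mL=-1836/1025 → turn -1·90°
n=2: pose=(5,0,S); sL=10/13, sR=5/17; mL=-105/221, mR=-150/221; mL+mR=-15/13 → advance -1; mR−mL=-45/221 → turn -1·90°
n=3: pose=(5,1,W); sL=40/89, sR=8/37; mL=-768/3293, mR=-1452/3293; mL+mR=-60/89 → advance -1; mR−mL=-684/3293 → turn -1·90°
n=4: pose=(6,1,N); sL=20/81, sR=4/9; mL=16/81, mR=-46/81; mL+mR=-10/27 → advance -1; mR−mL=-62/81 → turn -1·90°
n=5: pose=(6,0,E); sL=8/25, sR=40/41; mL=672/1025, mR=-1164/1025; mL+mR=-12/25 → advance -1; mR−mL=-1836/1025 → turn -1·90°
n=6: pose=(5,0,S); sL=10/13, sR=5/17; mL=-105/221, mR=-150/221; mL+mR=-15/13 → advance -1; mR−mL=-45/221 → turn -1·90°

0 20/81 4/9 16/81 -46/81 6 1 N
1 8/25 40/41 672/1025 -1164/1025 6 0 E
2 10/13 5/17 -105/221 -150/221 5 0 S
3 40/89 8/37 -768/3293 -1452/3293 5 1 W
4 20/81 4/9 16/81 -46/81 6 1 N
5 8/25 40/41 672/1025 -1164/1025 6 0 E
6 10/13 5/17 -105/221 -150/221 5 0 S
final 5 1 W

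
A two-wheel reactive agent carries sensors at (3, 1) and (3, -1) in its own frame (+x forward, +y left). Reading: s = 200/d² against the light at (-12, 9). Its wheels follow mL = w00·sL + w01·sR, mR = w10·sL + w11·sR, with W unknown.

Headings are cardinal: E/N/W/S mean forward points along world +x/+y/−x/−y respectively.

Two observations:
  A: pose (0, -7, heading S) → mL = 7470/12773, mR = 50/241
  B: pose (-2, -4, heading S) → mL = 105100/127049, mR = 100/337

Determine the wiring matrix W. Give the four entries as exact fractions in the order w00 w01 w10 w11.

obs A: pose=(0,-7,S) → sL=20/53, sR=100/241, mL=7470/12773, mR=50/241
obs B: pose=(-2,-4,S) → sL=200/377, sR=200/337, mL=105100/127049, mR=100/337
sensor matrix S = [[20/53, 100/241], [200/377, 200/337]]; det S = 6208000/1622796877
solve [mL_A; mL_B] = S·[w00; w01] and [mR_A; mR_B] = S·[w10; w11]:
  w00 = 1, w01 = 1/2, w10 = 0, w11 = 1/2

1 1/2 0 1/2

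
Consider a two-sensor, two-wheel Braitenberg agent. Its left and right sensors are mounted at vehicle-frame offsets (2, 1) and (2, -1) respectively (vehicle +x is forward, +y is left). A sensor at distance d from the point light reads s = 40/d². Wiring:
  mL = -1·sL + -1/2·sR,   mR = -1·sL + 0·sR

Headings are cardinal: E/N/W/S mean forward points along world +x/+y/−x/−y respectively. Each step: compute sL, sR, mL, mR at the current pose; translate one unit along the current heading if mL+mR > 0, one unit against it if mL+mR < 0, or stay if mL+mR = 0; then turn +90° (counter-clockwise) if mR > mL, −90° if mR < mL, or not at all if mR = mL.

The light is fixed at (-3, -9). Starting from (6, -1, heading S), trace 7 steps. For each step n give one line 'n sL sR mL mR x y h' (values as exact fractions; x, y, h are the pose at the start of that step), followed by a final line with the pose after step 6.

n=0: pose=(6,-1,S); sL=5/17, sR=2/5; mL=-42/85, mR=-5/17; mL+mR=-67/85 → advance -1; mR−mL=1/5 → turn +1·90°
n=1: pose=(6,0,E); sL=40/221, sR=8/37; mL=-2364/8177, mR=-40/221; mL+mR=-3844/8177 → advance -1; mR−mL=4/37 → turn +1·90°
n=2: pose=(5,0,N); sL=4/17, sR=20/101; mL=-574/1717, mR=-4/17; mL+mR=-978/1717 → advance -1; mR−mL=10/101 → turn +1·90°
n=3: pose=(5,-1,W); sL=8/17, sR=40/117; mL=-1276/1989, mR=-8/17; mL+mR=-2212/1989 → advance -1; mR−mL=20/117 → turn +1·90°
n=4: pose=(6,-1,S); sL=5/17, sR=2/5; mL=-42/85, mR=-5/17; mL+mR=-67/85 → advance -1; mR−mL=1/5 → turn +1·90°
n=5: pose=(6,0,E); sL=40/221, sR=8/37; mL=-2364/8177, mR=-40/221; mL+mR=-3844/8177 → advance -1; mR−mL=4/37 → turn +1·90°
n=6: pose=(5,0,N); sL=4/17, sR=20/101; mL=-574/1717, mR=-4/17; mL+mR=-978/1717 → advance -1; mR−mL=10/101 → turn +1·90°

0 5/17 2/5 -42/85 -5/17 6 -1 S
1 40/221 8/37 -2364/8177 -40/221 6 0 E
2 4/17 20/101 -574/1717 -4/17 5 0 N
3 8/17 40/117 -1276/1989 -8/17 5 -1 W
4 5/17 2/5 -42/85 -5/17 6 -1 S
5 40/221 8/37 -2364/8177 -40/221 6 0 E
6 4/17 20/101 -574/1717 -4/17 5 0 N
final 5 -1 W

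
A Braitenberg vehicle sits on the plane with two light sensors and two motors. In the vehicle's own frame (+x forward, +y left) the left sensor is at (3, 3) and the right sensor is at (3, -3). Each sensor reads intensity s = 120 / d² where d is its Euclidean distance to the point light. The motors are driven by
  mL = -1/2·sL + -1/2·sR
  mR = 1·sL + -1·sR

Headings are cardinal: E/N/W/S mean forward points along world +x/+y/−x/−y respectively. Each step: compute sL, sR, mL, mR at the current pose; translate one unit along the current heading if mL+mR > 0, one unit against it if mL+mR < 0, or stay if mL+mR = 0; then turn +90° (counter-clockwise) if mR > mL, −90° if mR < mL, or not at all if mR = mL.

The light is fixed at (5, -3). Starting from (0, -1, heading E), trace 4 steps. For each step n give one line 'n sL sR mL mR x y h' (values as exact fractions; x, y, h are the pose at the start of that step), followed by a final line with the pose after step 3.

0 120/29 24 -408/29 -576/29 0 -1 E
1 12 60/41 -276/41 432/41 -1 -1 S
2 24/5 120/13 -456/65 -288/65 -1 -2 E
3 30/29 15/4 -555/232 -315/116 -2 -2 N
final -2 -3 E

n=0: pose=(0,-1,E); sL=120/29, sR=24; mL=-408/29, mR=-576/29; mL+mR=-984/29 → advance -1; mR−mL=-168/29 → turn -1·90°
n=1: pose=(-1,-1,S); sL=12, sR=60/41; mL=-276/41, mR=432/41; mL+mR=156/41 → advance +1; mR−mL=708/41 → turn +1·90°
n=2: pose=(-1,-2,E); sL=24/5, sR=120/13; mL=-456/65, mR=-288/65; mL+mR=-744/65 → advance -1; mR−mL=168/65 → turn +1·90°
n=3: pose=(-2,-2,N); sL=30/29, sR=15/4; mL=-555/232, mR=-315/116; mL+mR=-1185/232 → advance -1; mR−mL=-75/232 → turn -1·90°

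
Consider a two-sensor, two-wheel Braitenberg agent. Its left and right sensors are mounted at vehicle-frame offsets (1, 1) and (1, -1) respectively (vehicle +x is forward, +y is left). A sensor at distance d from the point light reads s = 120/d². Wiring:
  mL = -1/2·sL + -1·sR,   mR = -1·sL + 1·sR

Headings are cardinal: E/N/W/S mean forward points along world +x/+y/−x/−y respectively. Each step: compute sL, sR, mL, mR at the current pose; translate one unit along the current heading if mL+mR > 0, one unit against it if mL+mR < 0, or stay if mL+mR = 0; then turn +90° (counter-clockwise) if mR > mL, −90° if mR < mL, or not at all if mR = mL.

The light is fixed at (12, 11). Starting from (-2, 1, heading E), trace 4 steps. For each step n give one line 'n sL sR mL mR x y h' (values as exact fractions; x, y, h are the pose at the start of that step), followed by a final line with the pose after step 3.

0 12/25 12/29 -474/725 -48/725 -2 1 E
1 120/337 120/277 -57060/93349 7200/93349 -3 1 N
2 3/10 30/89 -867/1780 33/890 -3 0 W
3 120/313 40/123 -19900/38499 -2240/38499 -2 0 S
final -2 1 E

n=0: pose=(-2,1,E); sL=12/25, sR=12/29; mL=-474/725, mR=-48/725; mL+mR=-18/25 → advance -1; mR−mL=426/725 → turn +1·90°
n=1: pose=(-3,1,N); sL=120/337, sR=120/277; mL=-57060/93349, mR=7200/93349; mL+mR=-180/337 → advance -1; mR−mL=64260/93349 → turn +1·90°
n=2: pose=(-3,0,W); sL=3/10, sR=30/89; mL=-867/1780, mR=33/890; mL+mR=-9/20 → advance -1; mR−mL=933/1780 → turn +1·90°
n=3: pose=(-2,0,S); sL=120/313, sR=40/123; mL=-19900/38499, mR=-2240/38499; mL+mR=-180/313 → advance -1; mR−mL=17660/38499 → turn +1·90°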